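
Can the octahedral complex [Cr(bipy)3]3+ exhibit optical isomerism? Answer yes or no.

An octahedron has six vertices in three trans pairs; every non-trans pair is cis.
Each bipy is bidentate and must span two cis positions.
Only one geometric arrangement is possible; it has no improper symmetry element, so it exists as a pair of enantiomers (2 stereoisomers).

yes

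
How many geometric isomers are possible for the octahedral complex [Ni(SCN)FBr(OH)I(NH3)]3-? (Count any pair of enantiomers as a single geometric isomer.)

15

An octahedron has six vertices in three trans pairs; every non-trans pair is cis.
Placing the ligands in turn and identifying arrangements related by rotation or reflection leaves 15 distinct geometric isomers.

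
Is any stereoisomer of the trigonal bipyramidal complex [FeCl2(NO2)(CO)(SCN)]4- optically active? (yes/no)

yes

In a trigonal bipyramid the two axial positions differ from the three equatorial ones.
Exhaustive case analysis gives 7 geometric isomers.
Of these, 3 lack any improper symmetry element and so occur as enantiomeric pairs, giving 7 + 3 = 10 stereoisomers in total.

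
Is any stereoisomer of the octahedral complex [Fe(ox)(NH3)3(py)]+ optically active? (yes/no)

no

The six octahedral sites form three mutually perpendicular trans pairs.
Each ox is bidentate and must span two cis positions.
There are 2 geometric isomers: NH3 mer; NH3 fac.
Each arrangement has an internal mirror plane or centre of symmetry, so none is chiral.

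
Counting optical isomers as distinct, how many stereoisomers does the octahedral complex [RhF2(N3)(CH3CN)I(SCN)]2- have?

15

The six octahedral sites form three mutually perpendicular trans pairs.
Exhaustive case analysis gives 9 geometric isomers.
Of these, 6 lack any improper symmetry element and so occur as enantiomeric pairs, giving 9 + 6 = 15 stereoisomers in total.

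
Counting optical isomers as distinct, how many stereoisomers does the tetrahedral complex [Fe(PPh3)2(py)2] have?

1

In a tetrahedral complex all four positions are equivalent and every pair of ligands is adjacent — there is no cis/trans distinction.
Only one geometric arrangement is possible.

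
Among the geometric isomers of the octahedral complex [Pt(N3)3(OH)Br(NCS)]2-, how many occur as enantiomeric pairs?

Systematic placement gives 4 geometric isomers: N3 mer (3 arrangements); N3 fac (chiral).
One of these lacks any improper symmetry element and so occurs as an enantiomeric pair, giving 4 + 1 = 5 stereoisomers in total.

1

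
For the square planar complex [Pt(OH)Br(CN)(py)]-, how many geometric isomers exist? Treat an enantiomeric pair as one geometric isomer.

In a square planar complex each vertex has one trans partner and two cis neighbours.
There are 3 geometric isomers: (Br/OH trans, CN/py trans); (Br/py trans, CN/OH trans); (Br/CN trans, OH/py trans).

3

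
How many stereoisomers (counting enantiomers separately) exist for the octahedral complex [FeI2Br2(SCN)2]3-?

The six octahedral sites form three mutually perpendicular trans pairs.
Systematic placement gives 5 geometric isomers: I trans, Br trans, SCN trans; I cis, Br trans, SCN cis; I cis, Br cis, SCN trans; I cis, Br cis, SCN cis (chiral); I trans, Br cis, SCN cis.
One of these lacks any improper symmetry element and so occurs as an enantiomeric pair, giving 5 + 1 = 6 stereoisomers in total.

6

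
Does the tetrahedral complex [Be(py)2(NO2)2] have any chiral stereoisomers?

In a tetrahedral complex all four positions are equivalent and every pair of ligands is adjacent — there is no cis/trans distinction.
Only one geometric arrangement is possible.

no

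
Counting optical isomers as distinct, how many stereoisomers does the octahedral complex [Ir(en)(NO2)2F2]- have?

4

The six octahedral sites form three mutually perpendicular trans pairs.
Each en is bidentate and must span two cis positions.
There are 3 geometric isomers: NO2 cis, F trans; NO2 cis, F cis (chiral); NO2 trans, F cis.
One of these lacks any improper symmetry element and so occurs as an enantiomeric pair, giving 3 + 1 = 4 stereoisomers in total.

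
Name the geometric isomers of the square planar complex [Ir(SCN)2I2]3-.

cis and trans

A square has two trans pairs of vertices; adjacent vertices are cis.
There are 2 geometric isomers: SCN cis; SCN trans.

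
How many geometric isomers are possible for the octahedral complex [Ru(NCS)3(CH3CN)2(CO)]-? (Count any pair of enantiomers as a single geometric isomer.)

An octahedron has six vertices in three trans pairs; every non-trans pair is cis.
The distinct arrangements are (3 in all): NCS mer, CH3CN trans; NCS mer, CH3CN cis; NCS fac, CH3CN cis.

3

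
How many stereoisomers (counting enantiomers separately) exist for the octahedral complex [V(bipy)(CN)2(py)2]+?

4

An octahedron has six vertices in three trans pairs; every non-trans pair is cis.
Each bipy is bidentate and must span two cis positions.
The distinct arrangements are (3 in all): CN trans, py cis; CN cis, py trans; CN cis, py cis (chiral).
One of these lacks any improper symmetry element and so occurs as an enantiomeric pair, giving 3 + 1 = 4 stereoisomers in total.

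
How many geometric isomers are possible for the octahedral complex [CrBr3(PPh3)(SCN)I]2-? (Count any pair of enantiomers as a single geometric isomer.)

The six octahedral sites form three mutually perpendicular trans pairs.
The distinct arrangements are (4 in all): Br mer (3 arrangements); Br fac (chiral).

4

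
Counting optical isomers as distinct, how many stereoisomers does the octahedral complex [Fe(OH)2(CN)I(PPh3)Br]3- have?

An octahedron has six vertices in three trans pairs; every non-trans pair is cis.
Exhaustive case analysis gives 9 geometric isomers.
Of these, 6 lack any improper symmetry element and so occur as enantiomeric pairs, giving 9 + 6 = 15 stereoisomers in total.

15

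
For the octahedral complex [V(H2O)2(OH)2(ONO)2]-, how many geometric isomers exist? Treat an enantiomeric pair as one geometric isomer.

The distinct arrangements are (5 in all): H2O trans, OH trans, ONO trans; H2O trans, OH cis, ONO cis; H2O cis, OH cis, ONO trans; H2O cis, OH cis, ONO cis (chiral); H2O cis, OH trans, ONO cis.

5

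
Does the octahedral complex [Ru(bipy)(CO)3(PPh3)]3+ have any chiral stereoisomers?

no

The six octahedral sites form three mutually perpendicular trans pairs.
Each bipy is bidentate and must span two cis positions.
There are 2 geometric isomers: CO mer; CO fac.
Each arrangement has an internal mirror plane or centre of symmetry, so none is chiral.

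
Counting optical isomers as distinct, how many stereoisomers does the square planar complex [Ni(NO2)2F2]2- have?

2

A square has two trans pairs of vertices; adjacent vertices are cis.
Systematic placement gives 2 geometric isomers: NO2 cis; NO2 trans.
Each arrangement has an internal mirror plane or centre of symmetry, so none is chiral.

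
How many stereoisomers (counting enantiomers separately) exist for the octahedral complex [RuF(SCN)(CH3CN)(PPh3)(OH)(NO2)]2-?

30

An octahedron has six vertices in three trans pairs; every non-trans pair is cis.
Placing the ligands in turn and identifying arrangements related by rotation or reflection leaves 15 distinct geometric isomers.
Of these, 15 lack any improper symmetry element and so occur as enantiomeric pairs, giving 15 + 15 = 30 stereoisomers in total.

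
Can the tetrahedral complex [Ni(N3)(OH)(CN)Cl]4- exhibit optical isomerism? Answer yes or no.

yes

Only one geometric arrangement is possible; it has no improper symmetry element, so it exists as a pair of enantiomers (2 stereoisomers).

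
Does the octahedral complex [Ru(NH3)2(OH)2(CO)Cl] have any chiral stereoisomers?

yes

In an octahedral complex each vertex has one trans partner and four cis neighbours.
There are 6 geometric isomers: NH3 trans, OH trans; NH3 cis, OH cis (3 arrangements, 2 chiral); NH3 cis, OH trans; NH3 trans, OH cis.
Of these, 2 lack any improper symmetry element and so occur as enantiomeric pairs, giving 6 + 2 = 8 stereoisomers in total.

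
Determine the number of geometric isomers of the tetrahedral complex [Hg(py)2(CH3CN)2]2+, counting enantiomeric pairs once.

1

All four vertices of a tetrahedron are equivalent and mutually adjacent, so cis/trans isomerism cannot arise.
Only one geometric arrangement is possible.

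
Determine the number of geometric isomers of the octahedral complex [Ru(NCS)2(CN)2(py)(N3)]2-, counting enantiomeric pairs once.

An octahedron has six vertices in three trans pairs; every non-trans pair is cis.
The distinct arrangements are (6 in all): NCS cis, CN trans; NCS trans, CN trans; NCS cis, CN cis (3 arrangements, 2 chiral); NCS trans, CN cis.

6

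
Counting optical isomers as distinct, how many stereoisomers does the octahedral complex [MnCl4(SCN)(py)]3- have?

2

The six octahedral sites form three mutually perpendicular trans pairs.
Systematic placement gives 2 geometric isomers: SCN and py mutually trans; SCN and py mutually cis.
Each arrangement has an internal mirror plane or centre of symmetry, so none is chiral.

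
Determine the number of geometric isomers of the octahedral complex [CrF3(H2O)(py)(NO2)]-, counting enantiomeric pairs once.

In an octahedral complex each vertex has one trans partner and four cis neighbours.
There are 4 geometric isomers: F mer (3 arrangements); F fac (chiral).

4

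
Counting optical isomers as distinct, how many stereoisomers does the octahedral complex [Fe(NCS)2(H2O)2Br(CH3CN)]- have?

8

The six octahedral sites form three mutually perpendicular trans pairs.
Working through the distinct placements yields 6 geometric isomers: NCS trans, H2O trans; NCS cis, H2O cis (3 arrangements, 2 chiral); NCS trans, H2O cis; NCS cis, H2O trans.
Of these, 2 lack any improper symmetry element and so occur as enantiomeric pairs, giving 6 + 2 = 8 stereoisomers in total.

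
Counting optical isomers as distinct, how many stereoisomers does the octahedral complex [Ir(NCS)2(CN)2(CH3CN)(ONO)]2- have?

8

The six octahedral sites form three mutually perpendicular trans pairs.
Systematic placement gives 6 geometric isomers: NCS cis, CN cis (3 arrangements, 2 chiral); NCS trans, CN cis; NCS cis, CN trans; NCS trans, CN trans.
Of these, 2 lack any improper symmetry element and so occur as enantiomeric pairs, giving 6 + 2 = 8 stereoisomers in total.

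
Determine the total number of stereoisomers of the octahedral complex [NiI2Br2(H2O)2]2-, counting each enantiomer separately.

6

In an octahedral complex each vertex has one trans partner and four cis neighbours.
There are 5 geometric isomers: I trans, Br trans, H2O trans; I cis, Br trans, H2O cis; I trans, Br cis, H2O cis; I cis, Br cis, H2O cis (chiral); I cis, Br cis, H2O trans.
One of these lacks any improper symmetry element and so occurs as an enantiomeric pair, giving 5 + 1 = 6 stereoisomers in total.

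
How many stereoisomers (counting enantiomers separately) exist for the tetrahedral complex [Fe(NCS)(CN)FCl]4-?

2

In a tetrahedral complex all four positions are equivalent and every pair of ligands is adjacent — there is no cis/trans distinction.
Only one geometric arrangement is possible; it has no improper symmetry element, so it exists as a pair of enantiomers (2 stereoisomers).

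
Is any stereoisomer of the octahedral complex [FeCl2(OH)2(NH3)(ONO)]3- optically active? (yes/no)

yes

An octahedron has six vertices in three trans pairs; every non-trans pair is cis.
Working through the distinct placements yields 6 geometric isomers: Cl trans, OH cis; Cl trans, OH trans; Cl cis, OH cis (3 arrangements, 2 chiral); Cl cis, OH trans.
Of these, 2 lack any improper symmetry element and so occur as enantiomeric pairs, giving 6 + 2 = 8 stereoisomers in total.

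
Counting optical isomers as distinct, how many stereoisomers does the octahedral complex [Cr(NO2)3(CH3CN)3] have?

An octahedron has six vertices in three trans pairs; every non-trans pair is cis.
Systematic placement gives 2 geometric isomers: NO2 mer; NO2 fac.
Each arrangement has an internal mirror plane or centre of symmetry, so none is chiral.

2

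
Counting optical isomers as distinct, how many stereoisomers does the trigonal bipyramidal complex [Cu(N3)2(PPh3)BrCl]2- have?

10

A trigonal bipyramid has two axial and three equatorial sites, which are chemically inequivalent.
Exhaustive case analysis gives 7 geometric isomers.
Of these, 3 lack any improper symmetry element and so occur as enantiomeric pairs, giving 7 + 3 = 10 stereoisomers in total.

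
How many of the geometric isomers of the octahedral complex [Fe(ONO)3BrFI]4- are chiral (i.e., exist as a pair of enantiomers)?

1

The six octahedral sites form three mutually perpendicular trans pairs.
There are 4 geometric isomers: ONO mer (3 arrangements); ONO fac (chiral).
One of these lacks any improper symmetry element and so occurs as an enantiomeric pair, giving 4 + 1 = 5 stereoisomers in total.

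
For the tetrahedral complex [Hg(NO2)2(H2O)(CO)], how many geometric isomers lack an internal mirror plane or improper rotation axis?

0

In a tetrahedral complex all four positions are equivalent and every pair of ligands is adjacent — there is no cis/trans distinction.
Only one geometric arrangement is possible.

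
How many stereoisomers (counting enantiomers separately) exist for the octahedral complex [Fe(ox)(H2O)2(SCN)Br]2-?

6

Each ox is bidentate and must span two cis positions.
Working through the distinct placements yields 4 geometric isomers: H2O cis (3 arrangements, 2 chiral); H2O trans.
Of these, 2 lack any improper symmetry element and so occur as enantiomeric pairs, giving 4 + 2 = 6 stereoisomers in total.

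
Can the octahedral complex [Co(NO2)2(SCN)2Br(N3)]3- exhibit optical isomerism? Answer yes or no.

yes

The distinct arrangements are (6 in all): NO2 trans, SCN trans; NO2 cis, SCN cis (3 arrangements, 2 chiral); NO2 cis, SCN trans; NO2 trans, SCN cis.
Of these, 2 lack any improper symmetry element and so occur as enantiomeric pairs, giving 6 + 2 = 8 stereoisomers in total.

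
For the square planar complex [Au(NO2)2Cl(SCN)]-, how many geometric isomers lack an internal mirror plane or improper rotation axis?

In a square planar complex each vertex has one trans partner and two cis neighbours.
There are 2 geometric isomers: NO2 cis; NO2 trans.
Each arrangement has an internal mirror plane or centre of symmetry, so none is chiral.

0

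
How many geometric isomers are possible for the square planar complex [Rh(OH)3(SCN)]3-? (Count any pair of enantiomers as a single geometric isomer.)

In a square planar complex each vertex has one trans partner and two cis neighbours.
Only one geometric arrangement is possible.

1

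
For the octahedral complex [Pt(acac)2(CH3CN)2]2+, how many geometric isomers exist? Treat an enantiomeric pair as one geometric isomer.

2

The six octahedral sites form three mutually perpendicular trans pairs.
Each acac is bidentate and must span two cis positions.
The distinct arrangements are (2 in all): CH3CN trans; CH3CN cis (chiral).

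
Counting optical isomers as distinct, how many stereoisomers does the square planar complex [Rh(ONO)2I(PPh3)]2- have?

2

In a square planar complex each vertex has one trans partner and two cis neighbours.
Working through the distinct placements yields 2 geometric isomers: ONO cis; ONO trans.
Each arrangement has an internal mirror plane or centre of symmetry, so none is chiral.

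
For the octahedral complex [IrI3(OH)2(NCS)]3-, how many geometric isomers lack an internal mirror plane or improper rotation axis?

In an octahedral complex each vertex has one trans partner and four cis neighbours.
There are 3 geometric isomers: I mer, OH trans; I mer, OH cis; I fac, OH cis.
Each arrangement has an internal mirror plane or centre of symmetry, so none is chiral.

0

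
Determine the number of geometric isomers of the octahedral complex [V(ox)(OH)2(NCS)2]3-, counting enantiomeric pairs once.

3

The six octahedral sites form three mutually perpendicular trans pairs.
Each ox is bidentate and must span two cis positions.
The distinct arrangements are (3 in all): OH cis, NCS trans; OH cis, NCS cis (chiral); OH trans, NCS cis.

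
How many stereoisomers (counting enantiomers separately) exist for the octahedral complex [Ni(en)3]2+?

2

The six octahedral sites form three mutually perpendicular trans pairs.
Each en is bidentate and must span two cis positions.
Only one geometric arrangement is possible; it has no improper symmetry element, so it exists as a pair of enantiomers (2 stereoisomers).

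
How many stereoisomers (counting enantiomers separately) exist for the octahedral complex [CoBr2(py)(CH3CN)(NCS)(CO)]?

In an octahedral complex each vertex has one trans partner and four cis neighbours.
Exhaustive case analysis gives 9 geometric isomers.
Of these, 6 lack any improper symmetry element and so occur as enantiomeric pairs, giving 9 + 6 = 15 stereoisomers in total.

15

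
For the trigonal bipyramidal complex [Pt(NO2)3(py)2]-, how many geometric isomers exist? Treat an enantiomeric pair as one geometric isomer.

3

There are 3 geometric isomers: py both equatorial; py one axial, one equatorial; py both axial.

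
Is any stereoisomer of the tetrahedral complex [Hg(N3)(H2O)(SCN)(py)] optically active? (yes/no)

yes

In a tetrahedral complex all four positions are equivalent and every pair of ligands is adjacent — there is no cis/trans distinction.
Only one geometric arrangement is possible; it has no improper symmetry element, so it exists as a pair of enantiomers (2 stereoisomers).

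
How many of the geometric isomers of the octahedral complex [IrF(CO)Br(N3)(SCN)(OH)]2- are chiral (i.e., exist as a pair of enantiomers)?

15

The six octahedral sites form three mutually perpendicular trans pairs.
Systematic enumeration (placing each ligand type in turn and discarding arrangements equivalent by rotation or reflection) gives 15 geometric isomers.
Of these, 15 lack any improper symmetry element and so occur as enantiomeric pairs, giving 15 + 15 = 30 stereoisomers in total.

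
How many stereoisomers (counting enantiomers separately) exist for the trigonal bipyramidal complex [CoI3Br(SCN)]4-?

4

A trigonal bipyramid has two axial and three equatorial sites, which are chemically inequivalent.
The distinct arrangements are (4 in all): Br axial, SCN equatorial; Br axial, SCN axial; Br equatorial, SCN equatorial; Br equatorial, SCN axial.
Each arrangement has an internal mirror plane or centre of symmetry, so none is chiral.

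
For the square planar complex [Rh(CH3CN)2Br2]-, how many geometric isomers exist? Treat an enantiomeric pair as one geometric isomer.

2

A square has two trans pairs of vertices; adjacent vertices are cis.
Systematic placement gives 2 geometric isomers: CH3CN cis; CH3CN trans.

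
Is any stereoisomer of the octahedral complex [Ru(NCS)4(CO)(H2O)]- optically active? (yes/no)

no

The six octahedral sites form three mutually perpendicular trans pairs.
Systematic placement gives 2 geometric isomers: CO and H2O mutually trans; CO and H2O mutually cis.
Each arrangement has an internal mirror plane or centre of symmetry, so none is chiral.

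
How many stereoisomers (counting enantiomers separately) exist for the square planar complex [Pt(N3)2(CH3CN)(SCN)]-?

In a square planar complex each vertex has one trans partner and two cis neighbours.
Systematic placement gives 2 geometric isomers: N3 cis; N3 trans.
Each arrangement has an internal mirror plane or centre of symmetry, so none is chiral.

2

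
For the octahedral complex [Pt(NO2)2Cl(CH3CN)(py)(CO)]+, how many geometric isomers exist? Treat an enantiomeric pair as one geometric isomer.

9

In an octahedral complex each vertex has one trans partner and four cis neighbours.
Placing the ligands in turn and identifying arrangements related by rotation or reflection leaves 9 distinct geometric isomers.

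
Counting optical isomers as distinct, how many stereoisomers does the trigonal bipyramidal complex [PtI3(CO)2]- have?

3

A trigonal bipyramid has two axial and three equatorial sites, which are chemically inequivalent.
Working through the distinct placements yields 3 geometric isomers: CO both axial; CO one axial, one equatorial; CO both equatorial.
Each arrangement has an internal mirror plane or centre of symmetry, so none is chiral.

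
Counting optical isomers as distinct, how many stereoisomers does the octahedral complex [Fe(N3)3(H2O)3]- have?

2

Working through the distinct placements yields 2 geometric isomers: N3 mer; N3 fac.
Each arrangement has an internal mirror plane or centre of symmetry, so none is chiral.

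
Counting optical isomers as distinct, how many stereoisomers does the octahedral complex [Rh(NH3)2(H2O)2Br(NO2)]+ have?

Systematic placement gives 6 geometric isomers: NH3 cis, H2O cis (3 arrangements, 2 chiral); NH3 trans, H2O cis; NH3 cis, H2O trans; NH3 trans, H2O trans.
Of these, 2 lack any improper symmetry element and so occur as enantiomeric pairs, giving 6 + 2 = 8 stereoisomers in total.

8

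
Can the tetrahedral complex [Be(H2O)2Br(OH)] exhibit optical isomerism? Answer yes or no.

All four vertices of a tetrahedron are equivalent and mutually adjacent, so cis/trans isomerism cannot arise.
Only one geometric arrangement is possible.

no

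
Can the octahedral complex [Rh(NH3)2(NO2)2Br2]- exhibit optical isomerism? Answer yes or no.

The six octahedral sites form three mutually perpendicular trans pairs.
Systematic placement gives 5 geometric isomers: NH3 trans, NO2 trans, Br trans; NH3 cis, NO2 cis, Br trans; NH3 cis, NO2 trans, Br cis; NH3 cis, NO2 cis, Br cis (chiral); NH3 trans, NO2 cis, Br cis.
One of these lacks any improper symmetry element and so occurs as an enantiomeric pair, giving 5 + 1 = 6 stereoisomers in total.

yes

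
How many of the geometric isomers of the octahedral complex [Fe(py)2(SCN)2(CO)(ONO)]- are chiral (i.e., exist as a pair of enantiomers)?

2

An octahedron has six vertices in three trans pairs; every non-trans pair is cis.
Systematic placement gives 6 geometric isomers: py trans, SCN trans; py cis, SCN cis (3 arrangements, 2 chiral); py trans, SCN cis; py cis, SCN trans.
Of these, 2 lack any improper symmetry element and so occur as enantiomeric pairs, giving 6 + 2 = 8 stereoisomers in total.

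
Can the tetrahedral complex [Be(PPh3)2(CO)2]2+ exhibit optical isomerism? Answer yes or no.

Only one geometric arrangement is possible.

no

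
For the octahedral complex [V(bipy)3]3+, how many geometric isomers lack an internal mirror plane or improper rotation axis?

1

An octahedron has six vertices in three trans pairs; every non-trans pair is cis.
Each bipy is bidentate and must span two cis positions.
Only one geometric arrangement is possible; it has no improper symmetry element, so it exists as a pair of enantiomers (2 stereoisomers).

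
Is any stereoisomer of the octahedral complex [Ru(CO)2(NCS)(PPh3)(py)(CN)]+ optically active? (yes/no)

In an octahedral complex each vertex has one trans partner and four cis neighbours.
Exhaustive case analysis gives 9 geometric isomers.
Of these, 6 lack any improper symmetry element and so occur as enantiomeric pairs, giving 9 + 6 = 15 stereoisomers in total.

yes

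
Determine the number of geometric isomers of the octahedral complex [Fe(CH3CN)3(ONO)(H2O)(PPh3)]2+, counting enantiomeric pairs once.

4

An octahedron has six vertices in three trans pairs; every non-trans pair is cis.
There are 4 geometric isomers: CH3CN mer (3 arrangements); CH3CN fac (chiral).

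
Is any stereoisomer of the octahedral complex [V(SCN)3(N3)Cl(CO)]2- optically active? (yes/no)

The six octahedral sites form three mutually perpendicular trans pairs.
Working through the distinct placements yields 4 geometric isomers: SCN mer (3 arrangements); SCN fac (chiral).
One of these lacks any improper symmetry element and so occurs as an enantiomeric pair, giving 4 + 1 = 5 stereoisomers in total.

yes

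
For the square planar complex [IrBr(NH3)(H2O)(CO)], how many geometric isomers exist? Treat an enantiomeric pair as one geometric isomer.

3

In a square planar complex each vertex has one trans partner and two cis neighbours.
Working through the distinct placements yields 3 geometric isomers: (Br/H2O trans, CO/NH3 trans); (Br/NH3 trans, CO/H2O trans); (Br/CO trans, H2O/NH3 trans).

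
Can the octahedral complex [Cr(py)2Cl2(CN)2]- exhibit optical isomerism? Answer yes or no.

In an octahedral complex each vertex has one trans partner and four cis neighbours.
Working through the distinct placements yields 5 geometric isomers: py trans, Cl trans, CN trans; py cis, Cl cis, CN trans; py trans, Cl cis, CN cis; py cis, Cl cis, CN cis (chiral); py cis, Cl trans, CN cis.
One of these lacks any improper symmetry element and so occurs as an enantiomeric pair, giving 5 + 1 = 6 stereoisomers in total.

yes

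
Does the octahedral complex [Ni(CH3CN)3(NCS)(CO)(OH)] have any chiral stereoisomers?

The six octahedral sites form three mutually perpendicular trans pairs.
The distinct arrangements are (4 in all): CH3CN mer (3 arrangements); CH3CN fac (chiral).
One of these lacks any improper symmetry element and so occurs as an enantiomeric pair, giving 4 + 1 = 5 stereoisomers in total.

yes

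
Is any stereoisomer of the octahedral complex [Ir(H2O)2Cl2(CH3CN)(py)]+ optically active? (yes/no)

yes

In an octahedral complex each vertex has one trans partner and four cis neighbours.
Systematic placement gives 6 geometric isomers: H2O cis, Cl cis (3 arrangements, 2 chiral); H2O trans, Cl cis; H2O cis, Cl trans; H2O trans, Cl trans.
Of these, 2 lack any improper symmetry element and so occur as enantiomeric pairs, giving 6 + 2 = 8 stereoisomers in total.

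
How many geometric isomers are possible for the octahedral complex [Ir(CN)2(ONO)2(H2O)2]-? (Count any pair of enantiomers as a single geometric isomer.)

In an octahedral complex each vertex has one trans partner and four cis neighbours.
The distinct arrangements are (5 in all): CN trans, ONO trans, H2O trans; CN trans, ONO cis, H2O cis; CN cis, ONO trans, H2O cis; CN cis, ONO cis, H2O cis (chiral); CN cis, ONO cis, H2O trans.

5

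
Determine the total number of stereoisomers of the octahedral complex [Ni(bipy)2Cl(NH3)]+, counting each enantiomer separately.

3

In an octahedral complex each vertex has one trans partner and four cis neighbours.
Each bipy is bidentate and must span two cis positions.
Working through the distinct placements yields 2 geometric isomers: Cl and NH3 mutually trans; Cl and NH3 mutually cis (chiral).
One of these lacks any improper symmetry element and so occurs as an enantiomeric pair, giving 2 + 1 = 3 stereoisomers in total.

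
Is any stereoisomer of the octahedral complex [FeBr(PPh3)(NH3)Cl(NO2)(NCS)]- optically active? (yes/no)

yes

An octahedron has six vertices in three trans pairs; every non-trans pair is cis.
Placing the ligands in turn and identifying arrangements related by rotation or reflection leaves 15 distinct geometric isomers.
Of these, 15 lack any improper symmetry element and so occur as enantiomeric pairs, giving 15 + 15 = 30 stereoisomers in total.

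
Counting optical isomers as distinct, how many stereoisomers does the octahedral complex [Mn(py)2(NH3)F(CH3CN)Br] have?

The six octahedral sites form three mutually perpendicular trans pairs.
Exhaustive case analysis gives 9 geometric isomers.
Of these, 6 lack any improper symmetry element and so occur as enantiomeric pairs, giving 9 + 6 = 15 stereoisomers in total.

15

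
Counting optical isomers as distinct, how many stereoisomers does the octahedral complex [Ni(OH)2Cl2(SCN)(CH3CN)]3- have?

8

An octahedron has six vertices in three trans pairs; every non-trans pair is cis.
Systematic placement gives 6 geometric isomers: OH cis, Cl cis (3 arrangements, 2 chiral); OH trans, Cl cis; OH cis, Cl trans; OH trans, Cl trans.
Of these, 2 lack any improper symmetry element and so occur as enantiomeric pairs, giving 6 + 2 = 8 stereoisomers in total.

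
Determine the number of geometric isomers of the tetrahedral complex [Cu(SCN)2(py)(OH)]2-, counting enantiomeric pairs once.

1

In a tetrahedral complex all four positions are equivalent and every pair of ligands is adjacent — there is no cis/trans distinction.
Only one geometric arrangement is possible.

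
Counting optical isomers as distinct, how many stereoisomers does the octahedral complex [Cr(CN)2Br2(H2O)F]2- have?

The six octahedral sites form three mutually perpendicular trans pairs.
Working through the distinct placements yields 6 geometric isomers: CN trans, Br trans; CN cis, Br trans; CN cis, Br cis (3 arrangements, 2 chiral); CN trans, Br cis.
Of these, 2 lack any improper symmetry element and so occur as enantiomeric pairs, giving 6 + 2 = 8 stereoisomers in total.

8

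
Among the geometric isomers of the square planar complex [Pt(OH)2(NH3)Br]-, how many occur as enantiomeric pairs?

In a square planar complex each vertex has one trans partner and two cis neighbours.
Systematic placement gives 2 geometric isomers: OH cis; OH trans.
Each arrangement has an internal mirror plane or centre of symmetry, so none is chiral.

0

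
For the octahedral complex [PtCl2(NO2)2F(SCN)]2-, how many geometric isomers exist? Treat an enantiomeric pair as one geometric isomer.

In an octahedral complex each vertex has one trans partner and four cis neighbours.
The distinct arrangements are (6 in all): Cl trans, NO2 cis; Cl trans, NO2 trans; Cl cis, NO2 cis (3 arrangements, 2 chiral); Cl cis, NO2 trans.

6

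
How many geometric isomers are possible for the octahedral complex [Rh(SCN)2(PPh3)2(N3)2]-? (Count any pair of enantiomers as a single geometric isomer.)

5

There are 5 geometric isomers: SCN trans, PPh3 trans, N3 trans; SCN cis, PPh3 cis, N3 trans; SCN trans, PPh3 cis, N3 cis; SCN cis, PPh3 cis, N3 cis (chiral); SCN cis, PPh3 trans, N3 cis.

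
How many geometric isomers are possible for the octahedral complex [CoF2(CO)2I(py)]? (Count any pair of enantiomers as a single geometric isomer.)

6

An octahedron has six vertices in three trans pairs; every non-trans pair is cis.
Working through the distinct placements yields 6 geometric isomers: F trans, CO trans; F cis, CO trans; F cis, CO cis (3 arrangements, 2 chiral); F trans, CO cis.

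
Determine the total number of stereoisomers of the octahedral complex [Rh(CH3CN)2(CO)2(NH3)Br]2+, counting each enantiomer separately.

8

The six octahedral sites form three mutually perpendicular trans pairs.
The distinct arrangements are (6 in all): CH3CN cis, CO cis (3 arrangements, 2 chiral); CH3CN cis, CO trans; CH3CN trans, CO cis; CH3CN trans, CO trans.
Of these, 2 lack any improper symmetry element and so occur as enantiomeric pairs, giving 6 + 2 = 8 stereoisomers in total.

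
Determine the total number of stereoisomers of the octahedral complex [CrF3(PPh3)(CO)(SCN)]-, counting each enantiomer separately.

5

In an octahedral complex each vertex has one trans partner and four cis neighbours.
Working through the distinct placements yields 4 geometric isomers: F mer (3 arrangements); F fac (chiral).
One of these lacks any improper symmetry element and so occurs as an enantiomeric pair, giving 4 + 1 = 5 stereoisomers in total.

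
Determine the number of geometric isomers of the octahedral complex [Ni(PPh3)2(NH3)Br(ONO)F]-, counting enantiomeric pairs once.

9

In an octahedral complex each vertex has one trans partner and four cis neighbours.
Systematic enumeration (placing each ligand type in turn and discarding arrangements equivalent by rotation or reflection) gives 9 geometric isomers.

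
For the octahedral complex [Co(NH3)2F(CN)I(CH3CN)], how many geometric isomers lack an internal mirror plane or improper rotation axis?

The six octahedral sites form three mutually perpendicular trans pairs.
Placing the ligands in turn and identifying arrangements related by rotation or reflection leaves 9 distinct geometric isomers.
Of these, 6 lack any improper symmetry element and so occur as enantiomeric pairs, giving 9 + 6 = 15 stereoisomers in total.

6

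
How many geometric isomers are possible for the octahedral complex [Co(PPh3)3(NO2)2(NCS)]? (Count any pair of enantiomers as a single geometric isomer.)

3

The six octahedral sites form three mutually perpendicular trans pairs.
Working through the distinct placements yields 3 geometric isomers: PPh3 mer, NO2 cis; PPh3 mer, NO2 trans; PPh3 fac, NO2 cis.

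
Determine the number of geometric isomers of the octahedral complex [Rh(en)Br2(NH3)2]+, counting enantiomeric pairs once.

3

The six octahedral sites form three mutually perpendicular trans pairs.
Each en is bidentate and must span two cis positions.
Systematic placement gives 3 geometric isomers: Br trans, NH3 cis; Br cis, NH3 cis (chiral); Br cis, NH3 trans.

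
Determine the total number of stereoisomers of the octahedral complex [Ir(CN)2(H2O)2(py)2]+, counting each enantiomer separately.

An octahedron has six vertices in three trans pairs; every non-trans pair is cis.
Working through the distinct placements yields 5 geometric isomers: CN trans, H2O trans, py trans; CN trans, H2O cis, py cis; CN cis, H2O cis, py trans; CN cis, H2O cis, py cis (chiral); CN cis, H2O trans, py cis.
One of these lacks any improper symmetry element and so occurs as an enantiomeric pair, giving 5 + 1 = 6 stereoisomers in total.

6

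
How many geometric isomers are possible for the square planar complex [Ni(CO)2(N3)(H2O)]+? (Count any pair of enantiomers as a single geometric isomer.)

In a square planar complex each vertex has one trans partner and two cis neighbours.
There are 2 geometric isomers: CO cis; CO trans.

2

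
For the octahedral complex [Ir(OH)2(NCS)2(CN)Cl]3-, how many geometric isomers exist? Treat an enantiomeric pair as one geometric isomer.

Systematic placement gives 6 geometric isomers: OH trans, NCS trans; OH cis, NCS cis (3 arrangements, 2 chiral); OH trans, NCS cis; OH cis, NCS trans.

6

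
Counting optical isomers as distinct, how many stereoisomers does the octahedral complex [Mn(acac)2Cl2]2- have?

Each acac is bidentate and must span two cis positions.
The distinct arrangements are (2 in all): Cl trans; Cl cis (chiral).
One of these lacks any improper symmetry element and so occurs as an enantiomeric pair, giving 2 + 1 = 3 stereoisomers in total.

3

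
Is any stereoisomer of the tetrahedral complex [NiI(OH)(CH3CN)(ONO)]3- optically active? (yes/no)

yes

All four vertices of a tetrahedron are equivalent and mutually adjacent, so cis/trans isomerism cannot arise.
Only one geometric arrangement is possible; it has no improper symmetry element, so it exists as a pair of enantiomers (2 stereoisomers).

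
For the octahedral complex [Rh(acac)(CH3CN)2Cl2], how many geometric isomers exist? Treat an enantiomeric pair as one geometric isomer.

3

The six octahedral sites form three mutually perpendicular trans pairs.
Each acac is bidentate and must span two cis positions.
The distinct arrangements are (3 in all): CH3CN trans, Cl cis; CH3CN cis, Cl cis (chiral); CH3CN cis, Cl trans.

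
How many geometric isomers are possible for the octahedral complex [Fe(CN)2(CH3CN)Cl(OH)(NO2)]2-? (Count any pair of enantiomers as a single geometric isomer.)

9

The six octahedral sites form three mutually perpendicular trans pairs.
Placing the ligands in turn and identifying arrangements related by rotation or reflection leaves 9 distinct geometric isomers.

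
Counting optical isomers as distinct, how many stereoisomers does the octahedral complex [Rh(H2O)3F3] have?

The six octahedral sites form three mutually perpendicular trans pairs.
Systematic placement gives 2 geometric isomers: H2O mer; H2O fac.
Each arrangement has an internal mirror plane or centre of symmetry, so none is chiral.

2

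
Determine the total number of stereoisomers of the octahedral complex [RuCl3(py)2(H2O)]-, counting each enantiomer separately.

3

The six octahedral sites form three mutually perpendicular trans pairs.
The distinct arrangements are (3 in all): Cl mer, py trans; Cl mer, py cis; Cl fac, py cis.
Each arrangement has an internal mirror plane or centre of symmetry, so none is chiral.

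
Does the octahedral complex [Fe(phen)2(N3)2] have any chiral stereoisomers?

In an octahedral complex each vertex has one trans partner and four cis neighbours.
Each phen is bidentate and must span two cis positions.
Systematic placement gives 2 geometric isomers: N3 trans; N3 cis (chiral).
One of these lacks any improper symmetry element and so occurs as an enantiomeric pair, giving 2 + 1 = 3 stereoisomers in total.

yes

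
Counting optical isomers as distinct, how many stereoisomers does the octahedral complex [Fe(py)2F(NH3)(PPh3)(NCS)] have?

15

In an octahedral complex each vertex has one trans partner and four cis neighbours.
Placing the ligands in turn and identifying arrangements related by rotation or reflection leaves 9 distinct geometric isomers.
Of these, 6 lack any improper symmetry element and so occur as enantiomeric pairs, giving 9 + 6 = 15 stereoisomers in total.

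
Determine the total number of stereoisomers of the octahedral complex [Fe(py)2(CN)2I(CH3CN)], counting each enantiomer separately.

8

In an octahedral complex each vertex has one trans partner and four cis neighbours.
Systematic placement gives 6 geometric isomers: py trans, CN cis; py cis, CN cis (3 arrangements, 2 chiral); py trans, CN trans; py cis, CN trans.
Of these, 2 lack any improper symmetry element and so occur as enantiomeric pairs, giving 6 + 2 = 8 stereoisomers in total.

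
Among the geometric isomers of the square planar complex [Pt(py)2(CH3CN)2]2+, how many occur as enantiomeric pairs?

Systematic placement gives 2 geometric isomers: py cis; py trans.
Each arrangement has an internal mirror plane or centre of symmetry, so none is chiral.

0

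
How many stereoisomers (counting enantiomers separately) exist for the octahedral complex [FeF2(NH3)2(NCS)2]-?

6

In an octahedral complex each vertex has one trans partner and four cis neighbours.
The distinct arrangements are (5 in all): F trans, NH3 trans, NCS trans; F trans, NH3 cis, NCS cis; F cis, NH3 trans, NCS cis; F cis, NH3 cis, NCS cis (chiral); F cis, NH3 cis, NCS trans.
One of these lacks any improper symmetry element and so occurs as an enantiomeric pair, giving 5 + 1 = 6 stereoisomers in total.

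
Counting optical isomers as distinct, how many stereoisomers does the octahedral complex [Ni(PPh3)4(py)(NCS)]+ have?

An octahedron has six vertices in three trans pairs; every non-trans pair is cis.
Systematic placement gives 2 geometric isomers: py and NCS mutually cis; py and NCS mutually trans.
Each arrangement has an internal mirror plane or centre of symmetry, so none is chiral.

2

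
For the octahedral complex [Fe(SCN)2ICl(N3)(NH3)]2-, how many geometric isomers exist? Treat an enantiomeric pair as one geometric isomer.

In an octahedral complex each vertex has one trans partner and four cis neighbours.
Placing the ligands in turn and identifying arrangements related by rotation or reflection leaves 9 distinct geometric isomers.

9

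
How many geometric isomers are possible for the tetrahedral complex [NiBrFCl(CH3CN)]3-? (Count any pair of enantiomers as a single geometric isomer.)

In a tetrahedral complex all four positions are equivalent and every pair of ligands is adjacent — there is no cis/trans distinction.
Only one geometric arrangement is possible; it has no improper symmetry element, so it exists as a pair of enantiomers (2 stereoisomers).

1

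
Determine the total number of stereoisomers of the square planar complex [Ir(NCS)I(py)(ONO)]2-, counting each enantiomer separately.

3

Working through the distinct placements yields 3 geometric isomers: (I/ONO trans, NCS/py trans); (I/py trans, NCS/ONO trans); (I/NCS trans, ONO/py trans).
Each arrangement has an internal mirror plane or centre of symmetry, so none is chiral.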